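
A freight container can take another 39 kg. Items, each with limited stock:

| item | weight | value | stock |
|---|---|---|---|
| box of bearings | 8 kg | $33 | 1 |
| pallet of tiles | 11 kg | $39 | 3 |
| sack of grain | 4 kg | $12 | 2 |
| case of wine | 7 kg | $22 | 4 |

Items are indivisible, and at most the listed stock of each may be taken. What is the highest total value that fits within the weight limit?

$135

Best selections within weight 39 and stock limits:
- 1×box of bearings + 2×pallet of tiles + 2×sack of grain: weight 38, value 135
- 1×box of bearings + 2×pallet of tiles + 1×case of wine: weight 37, value 133
- 3×pallet of tiles + 1×sack of grain: weight 37, value 129
Best: $135.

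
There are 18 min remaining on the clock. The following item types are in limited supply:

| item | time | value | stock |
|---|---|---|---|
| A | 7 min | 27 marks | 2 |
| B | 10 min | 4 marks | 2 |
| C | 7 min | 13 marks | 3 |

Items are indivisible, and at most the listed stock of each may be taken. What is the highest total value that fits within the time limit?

54 marks

Top feasible selections:
- 2×A: time 14, value 54
- 1×A + 1×C: time 14, value 40
Best: 54 marks.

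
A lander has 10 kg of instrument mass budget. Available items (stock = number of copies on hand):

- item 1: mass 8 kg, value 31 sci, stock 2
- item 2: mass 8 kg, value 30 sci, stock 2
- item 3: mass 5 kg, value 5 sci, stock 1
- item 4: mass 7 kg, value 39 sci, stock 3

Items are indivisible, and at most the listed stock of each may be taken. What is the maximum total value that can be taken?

39 sci

Top feasible selections:
- 1×item 4: mass 7, value 39
- 1×item 1: mass 8, value 31
- 1×item 2: mass 8, value 30
- 1×item 3: mass 5, value 5
Best: 39 sci.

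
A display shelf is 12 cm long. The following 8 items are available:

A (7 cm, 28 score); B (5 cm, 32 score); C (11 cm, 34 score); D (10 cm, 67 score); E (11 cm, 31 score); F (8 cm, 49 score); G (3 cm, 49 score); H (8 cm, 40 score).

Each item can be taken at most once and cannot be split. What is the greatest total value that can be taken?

98 score

Check high-value combinations within 12 cm:
- F+G: length 8+3=11, value 49+49=98
- G+H: length 3+8=11, value 49+40=89
- B+G: length 5+3=8, value 32+49=81
- A+G: length 7+3=10, value 28+49=77
- D: length 10, value 67
Best: 98 score.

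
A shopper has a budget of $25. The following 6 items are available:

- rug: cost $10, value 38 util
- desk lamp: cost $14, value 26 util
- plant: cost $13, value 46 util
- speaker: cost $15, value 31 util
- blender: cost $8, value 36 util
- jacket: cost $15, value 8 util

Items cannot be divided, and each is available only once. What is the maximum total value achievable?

84 util

This is a 0/1 knapsack; check combinations near the capacity.
- rug+plant: cost 10+13=23, value 38+46=84
- plant+blender: cost 13+8=21, value 46+36=82
- rug+blender: cost 10+8=18, value 38+36=74
Best: 84 util.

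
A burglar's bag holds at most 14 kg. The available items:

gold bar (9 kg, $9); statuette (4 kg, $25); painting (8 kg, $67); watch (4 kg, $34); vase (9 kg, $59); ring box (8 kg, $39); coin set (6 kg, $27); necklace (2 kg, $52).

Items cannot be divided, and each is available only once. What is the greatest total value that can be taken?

$153

Check high-value combinations within 14 kg:
- painting+watch+necklace: weight 8+4+2=14, value 67+34+52=153
- statuette+painting+necklace: weight 4+8+2=14, value 25+67+52=144
- watch+ring box+necklace: weight 4+8+2=14, value 34+39+52=125
- painting+necklace: weight 8+2=10, value 67+52=119
Best: $153.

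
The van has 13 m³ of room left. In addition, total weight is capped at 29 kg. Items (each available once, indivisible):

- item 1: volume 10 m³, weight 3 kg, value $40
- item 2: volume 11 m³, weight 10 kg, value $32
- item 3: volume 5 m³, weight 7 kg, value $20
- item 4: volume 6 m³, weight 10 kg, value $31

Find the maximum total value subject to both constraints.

Feasible sets respecting both limits:
- item 3+item 4: volume 11, weight 17, value 51
- item 1: volume 10, weight 3, value 40
- item 2: volume 11, weight 10, value 32
- item 4: volume 6, weight 10, value 31
Best: $51.

$51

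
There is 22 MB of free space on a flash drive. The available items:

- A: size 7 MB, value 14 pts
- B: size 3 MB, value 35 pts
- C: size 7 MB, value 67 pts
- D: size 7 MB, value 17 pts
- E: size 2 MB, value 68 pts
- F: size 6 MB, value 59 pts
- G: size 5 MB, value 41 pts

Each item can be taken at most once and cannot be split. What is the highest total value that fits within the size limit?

235 pts

Check high-value combinations within 22 MB:
- C+E+F+G: size 7+2+6+5=20, value 67+68+59+41=235
- B+C+E+F: size 3+7+2+6=18, value 35+67+68+59=229
- B+C+E+G: size 3+7+2+5=17, value 35+67+68+41=211
- C+D+E+F: size 7+7+2+6=22, value 67+17+68+59=211
- A+C+E+F: size 7+7+2+6=22, value 14+67+68+59=208
Best: 235 pts.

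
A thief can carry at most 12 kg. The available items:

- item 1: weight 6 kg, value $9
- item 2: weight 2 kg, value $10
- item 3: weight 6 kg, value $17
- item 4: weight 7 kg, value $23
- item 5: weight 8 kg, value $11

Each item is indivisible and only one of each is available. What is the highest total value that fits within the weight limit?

Check high-value combinations within 12 kg:
- item 2+item 4: weight 2+7=9, value 10+23=33
- item 2+item 3: weight 2+6=8, value 10+17=27
- item 1+item 3: weight 6+6=12, value 9+17=26
- item 4: weight 7, value 23
- item 2+item 5: weight 2+8=10, value 10+11=21
Best: $33.

$33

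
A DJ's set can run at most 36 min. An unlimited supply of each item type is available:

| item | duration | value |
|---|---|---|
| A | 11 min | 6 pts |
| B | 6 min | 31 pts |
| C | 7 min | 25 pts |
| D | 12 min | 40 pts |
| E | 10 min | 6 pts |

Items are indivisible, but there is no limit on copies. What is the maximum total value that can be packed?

186 pts

Best value-per-unit is B at 31/6, and filling with it alone uses duration 6×6=36. No mix of the others beats 6×31 = 186.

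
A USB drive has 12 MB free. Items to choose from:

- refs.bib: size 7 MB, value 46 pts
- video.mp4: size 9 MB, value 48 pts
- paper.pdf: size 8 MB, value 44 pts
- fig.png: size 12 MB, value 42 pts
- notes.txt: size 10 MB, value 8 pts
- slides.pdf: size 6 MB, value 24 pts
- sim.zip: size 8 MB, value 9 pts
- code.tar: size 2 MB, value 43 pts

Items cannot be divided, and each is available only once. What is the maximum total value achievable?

This is a 0/1 knapsack; check combinations near the capacity.
- video.mp4+code.tar: size 9+2=11, value 48+43=91
- refs.bib+code.tar: size 7+2=9, value 46+43=89
- paper.pdf+code.tar: size 8+2=10, value 44+43=87
- slides.pdf+code.tar: size 6+2=8, value 24+43=67
- sim.zip+code.tar: size 8+2=10, value 9+43=52
Best: 91 pts.

91 pts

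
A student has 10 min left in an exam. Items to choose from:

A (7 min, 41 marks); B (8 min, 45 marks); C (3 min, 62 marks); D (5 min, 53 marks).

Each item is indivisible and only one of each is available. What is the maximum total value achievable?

Check high-value combinations within 10 min:
- C+D: time 3+5=8, value 62+53=115
- A+C: time 7+3=10, value 41+62=103
- C: time 3, value 62
- D: time 5, value 53
Best: 115 marks.

115 marks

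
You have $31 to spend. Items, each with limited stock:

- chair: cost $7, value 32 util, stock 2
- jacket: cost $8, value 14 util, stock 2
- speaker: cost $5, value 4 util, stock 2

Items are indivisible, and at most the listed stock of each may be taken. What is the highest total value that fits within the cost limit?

Top feasible selections:
- 2×chair + 2×jacket: cost 30, value 92
- 2×chair + 1×jacket + 1×speaker: cost 27, value 82
- 2×chair + 1×jacket: cost 22, value 78
- 2×chair + 2×speaker: cost 24, value 72
Best: 92 util.

92 util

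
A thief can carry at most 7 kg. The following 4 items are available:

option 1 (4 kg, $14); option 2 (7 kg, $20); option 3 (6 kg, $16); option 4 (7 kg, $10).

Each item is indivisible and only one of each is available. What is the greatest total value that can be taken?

Check high-value combinations within 7 kg:
- option 2: weight 7, value 20
- option 3: weight 6, value 16
- option 1: weight 4, value 14
- option 4: weight 7, value 10
Best: $20.

$20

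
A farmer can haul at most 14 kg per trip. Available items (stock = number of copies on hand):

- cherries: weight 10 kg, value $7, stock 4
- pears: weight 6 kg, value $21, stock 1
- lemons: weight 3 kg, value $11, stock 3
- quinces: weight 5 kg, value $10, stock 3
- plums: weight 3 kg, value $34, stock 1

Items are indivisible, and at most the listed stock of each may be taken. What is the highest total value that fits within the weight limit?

$67

Top feasible selections:
- 3×lemons + 1×plums: weight 12, value 67
- 1×pears + 1×lemons + 1×plums: weight 12, value 66
- 2×lemons + 1×quinces + 1×plums: weight 14, value 66
- 1×pears + 1×quinces + 1×plums: weight 14, value 65
Best: $67.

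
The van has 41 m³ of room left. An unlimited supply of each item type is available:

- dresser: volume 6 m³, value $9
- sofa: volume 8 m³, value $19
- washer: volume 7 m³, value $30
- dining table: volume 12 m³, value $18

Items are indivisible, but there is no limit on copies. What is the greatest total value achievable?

$159

Best value-per-unit is washer at 30/7; filling with it alone gives 5×30 = 150.
Optimal mix: 1×dresser + 5×washer → volume 41, value 159.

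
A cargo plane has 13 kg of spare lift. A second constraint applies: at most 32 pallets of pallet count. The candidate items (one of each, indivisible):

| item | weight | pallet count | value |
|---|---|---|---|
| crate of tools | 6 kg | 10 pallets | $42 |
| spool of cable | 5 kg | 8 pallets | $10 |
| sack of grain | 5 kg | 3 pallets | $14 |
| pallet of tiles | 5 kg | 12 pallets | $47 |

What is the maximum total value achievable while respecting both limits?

$89

Feasible sets respecting both limits:
- crate of tools+pallet of tiles: weight 11, pallet count 22, value 89
- sack of grain+pallet of tiles: weight 10, pallet count 15, value 61
- spool of cable+pallet of tiles: weight 10, pallet count 20, value 57
Best: $89.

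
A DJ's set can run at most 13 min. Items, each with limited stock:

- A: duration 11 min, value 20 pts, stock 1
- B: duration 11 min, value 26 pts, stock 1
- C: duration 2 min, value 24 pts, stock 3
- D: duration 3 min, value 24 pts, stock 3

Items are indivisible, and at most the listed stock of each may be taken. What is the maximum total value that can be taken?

Best selections within duration 13 and stock limits:
- 3×C + 2×D: duration 12, value 120
- 2×C + 3×D: duration 13, value 120
Best: 120 pts.

120 pts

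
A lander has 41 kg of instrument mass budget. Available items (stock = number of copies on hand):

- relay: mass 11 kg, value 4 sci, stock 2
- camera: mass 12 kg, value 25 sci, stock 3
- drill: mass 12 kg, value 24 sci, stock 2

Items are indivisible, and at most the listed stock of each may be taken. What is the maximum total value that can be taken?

Top feasible selections:
- 3×camera: mass 36, value 75
- 2×camera + 1×drill: mass 36, value 74
- 1×camera + 2×drill: mass 36, value 73
Best: 75 sci.

75 sci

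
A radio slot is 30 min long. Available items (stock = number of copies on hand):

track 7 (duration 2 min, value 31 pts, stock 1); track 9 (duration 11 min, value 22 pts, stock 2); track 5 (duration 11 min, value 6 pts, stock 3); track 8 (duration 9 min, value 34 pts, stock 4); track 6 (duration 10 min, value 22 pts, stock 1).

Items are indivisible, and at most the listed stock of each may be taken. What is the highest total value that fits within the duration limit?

133 pts

Top feasible selections:
- 1×track 7 + 3×track 8: duration 29, value 133
- 1×track 7 + 2×track 8 + 1×track 6: duration 30, value 121
- 3×track 8: duration 27, value 102
- 1×track 7 + 2×track 8: duration 20, value 99
Best: 133 pts.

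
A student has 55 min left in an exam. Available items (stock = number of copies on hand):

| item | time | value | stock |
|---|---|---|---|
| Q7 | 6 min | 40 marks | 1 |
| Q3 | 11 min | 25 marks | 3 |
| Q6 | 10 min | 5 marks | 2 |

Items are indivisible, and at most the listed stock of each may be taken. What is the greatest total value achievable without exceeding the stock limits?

120 marks

Best selections within time 55 and stock limits:
- 1×Q7 + 3×Q3 + 1×Q6: time 49, value 120
- 1×Q7 + 3×Q3: time 39, value 115
- 1×Q7 + 2×Q3 + 2×Q6: time 48, value 100
Best: 120 marks.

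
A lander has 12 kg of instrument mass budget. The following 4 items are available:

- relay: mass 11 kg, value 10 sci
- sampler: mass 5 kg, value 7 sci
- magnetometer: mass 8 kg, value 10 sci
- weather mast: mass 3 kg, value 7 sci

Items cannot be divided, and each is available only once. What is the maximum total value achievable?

17 sci

This is a 0/1 knapsack; check combinations near the capacity.
- magnetometer+weather mast: mass 8+3=11, value 10+7=17
- sampler+weather mast: mass 5+3=8, value 7+7=14
- magnetometer: mass 8, value 10
- relay: mass 11, value 10
- weather mast: mass 3, value 7
Best: 17 sci.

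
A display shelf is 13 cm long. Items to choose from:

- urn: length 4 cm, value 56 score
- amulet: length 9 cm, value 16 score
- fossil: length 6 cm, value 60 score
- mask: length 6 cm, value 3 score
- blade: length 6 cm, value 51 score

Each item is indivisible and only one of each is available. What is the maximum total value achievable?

This is a 0/1 knapsack; check combinations near the capacity.
- urn+fossil: length 4+6=10, value 56+60=116
- fossil+blade: length 6+6=12, value 60+51=111
- urn+blade: length 4+6=10, value 56+51=107
- urn+amulet: length 4+9=13, value 56+16=72
- fossil+mask: length 6+6=12, value 60+3=63
Best: 116 score.

116 score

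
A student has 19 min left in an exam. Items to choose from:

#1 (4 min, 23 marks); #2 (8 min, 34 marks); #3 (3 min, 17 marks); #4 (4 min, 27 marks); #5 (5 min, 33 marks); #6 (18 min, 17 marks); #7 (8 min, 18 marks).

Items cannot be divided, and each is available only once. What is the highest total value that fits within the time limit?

Check high-value combinations within 19 min:
- #1+#2+#3+#4: time 4+8+3+4=19, value 23+34+17+27=101
- #1+#3+#4+#5: time 4+3+4+5=16, value 23+17+27+33=100
- #2+#4+#5: time 8+4+5=17, value 34+27+33=94
- #1+#2+#5: time 4+8+5=17, value 23+34+33=90
Best: 101 marks.

101 marks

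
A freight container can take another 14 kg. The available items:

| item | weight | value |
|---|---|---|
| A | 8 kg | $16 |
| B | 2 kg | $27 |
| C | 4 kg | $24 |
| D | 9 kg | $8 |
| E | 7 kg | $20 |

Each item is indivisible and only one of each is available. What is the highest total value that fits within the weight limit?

Check high-value combinations within 14 kg:
- B+C+E: weight 2+4+7=13, value 27+24+20=71
- A+B+C: weight 8+2+4=14, value 16+27+24=67
- B+C: weight 2+4=6, value 27+24=51
- B+E: weight 2+7=9, value 27+20=47
Best: $71.

$71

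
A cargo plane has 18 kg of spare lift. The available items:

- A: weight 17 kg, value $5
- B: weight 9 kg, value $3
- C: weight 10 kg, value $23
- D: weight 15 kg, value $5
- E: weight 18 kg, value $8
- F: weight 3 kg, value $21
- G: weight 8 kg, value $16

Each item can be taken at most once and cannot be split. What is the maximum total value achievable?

$44

Check high-value combinations within 18 kg:
- C+F: weight 10+3=13, value 23+21=44
- C+G: weight 10+8=18, value 23+16=39
- F+G: weight 3+8=11, value 21+16=37
- D+F: weight 15+3=18, value 5+21=26
Best: $44.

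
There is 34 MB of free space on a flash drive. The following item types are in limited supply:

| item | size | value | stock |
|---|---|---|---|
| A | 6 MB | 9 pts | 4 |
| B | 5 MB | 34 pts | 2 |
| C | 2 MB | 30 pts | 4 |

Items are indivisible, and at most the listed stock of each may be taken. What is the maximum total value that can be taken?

Best selections within size 34 and stock limits:
- 2×A + 2×B + 4×C: size 30, value 206
- 1×A + 2×B + 4×C: size 24, value 197
- 2×B + 4×C: size 18, value 188
Best: 206 pts.

206 pts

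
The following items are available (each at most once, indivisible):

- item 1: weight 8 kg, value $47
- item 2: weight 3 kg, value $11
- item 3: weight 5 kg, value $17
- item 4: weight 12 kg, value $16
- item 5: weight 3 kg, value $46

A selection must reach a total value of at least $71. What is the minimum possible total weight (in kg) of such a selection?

Subsets with value ≥ 71, sorted by total weight:
- item 1+item 5: weight 11, value 93
- item 2+item 3+item 5: weight 11, value 74
- item 1+item 2+item 5: weight 14, value 104
- item 1+item 3+item 5: weight 16, value 110
Minimum weight: 11 kg.

11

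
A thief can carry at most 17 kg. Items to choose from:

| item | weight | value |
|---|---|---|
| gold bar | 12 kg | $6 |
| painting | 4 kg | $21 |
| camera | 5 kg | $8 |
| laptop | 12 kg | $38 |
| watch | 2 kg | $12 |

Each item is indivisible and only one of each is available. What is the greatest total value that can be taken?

$59

Check high-value combinations within 17 kg:
- painting+laptop: weight 4+12=16, value 21+38=59
- laptop+watch: weight 12+2=14, value 38+12=50
- camera+laptop: weight 5+12=17, value 8+38=46
Best: $59.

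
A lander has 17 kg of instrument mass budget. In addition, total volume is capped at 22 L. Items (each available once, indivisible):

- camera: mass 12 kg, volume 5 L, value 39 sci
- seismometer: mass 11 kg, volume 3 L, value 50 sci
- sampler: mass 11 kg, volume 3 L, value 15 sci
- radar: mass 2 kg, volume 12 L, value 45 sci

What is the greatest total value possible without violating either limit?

Feasible sets respecting both limits:
- seismometer+radar: mass 13, volume 15, value 95
- camera+radar: mass 14, volume 17, value 84
- sampler+radar: mass 13, volume 15, value 60
Best: 95 sci.

95 sci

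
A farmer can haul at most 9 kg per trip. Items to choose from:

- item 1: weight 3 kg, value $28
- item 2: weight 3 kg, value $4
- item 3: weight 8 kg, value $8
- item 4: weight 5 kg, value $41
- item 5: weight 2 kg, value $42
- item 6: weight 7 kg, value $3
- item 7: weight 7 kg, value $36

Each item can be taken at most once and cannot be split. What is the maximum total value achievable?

$83

Check high-value combinations within 9 kg:
- item 4+item 5: weight 5+2=7, value 41+42=83
- item 5+item 7: weight 2+7=9, value 42+36=78
- item 1+item 2+item 5: weight 3+3+2=8, value 28+4+42=74
Best: $83.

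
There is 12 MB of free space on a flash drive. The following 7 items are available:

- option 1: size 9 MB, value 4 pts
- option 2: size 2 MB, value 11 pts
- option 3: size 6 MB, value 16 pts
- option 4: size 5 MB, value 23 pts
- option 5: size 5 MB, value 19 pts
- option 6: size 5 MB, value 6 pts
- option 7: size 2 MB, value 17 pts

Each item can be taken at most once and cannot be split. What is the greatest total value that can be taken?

59 pts

Check high-value combinations within 12 MB:
- option 4+option 5+option 7: size 5+5+2=12, value 23+19+17=59
- option 2+option 4+option 5: size 2+5+5=12, value 11+23+19=53
- option 2+option 4+option 7: size 2+5+2=9, value 11+23+17=51
- option 2+option 5+option 7: size 2+5+2=9, value 11+19+17=47
- option 4+option 6+option 7: size 5+5+2=12, value 23+6+17=46
Best: 59 pts.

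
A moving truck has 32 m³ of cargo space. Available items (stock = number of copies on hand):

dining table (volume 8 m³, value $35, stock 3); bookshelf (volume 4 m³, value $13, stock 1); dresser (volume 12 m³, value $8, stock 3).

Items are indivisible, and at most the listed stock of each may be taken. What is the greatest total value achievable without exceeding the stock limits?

$118

Best selections within volume 32 and stock limits:
- 3×dining table + 1×bookshelf: volume 28, value 118
- 3×dining table: volume 24, value 105
Best: $118.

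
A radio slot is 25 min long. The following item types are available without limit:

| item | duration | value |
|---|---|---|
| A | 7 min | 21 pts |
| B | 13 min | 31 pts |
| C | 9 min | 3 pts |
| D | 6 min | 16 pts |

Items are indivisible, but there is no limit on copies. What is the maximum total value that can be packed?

Best value-per-unit is A at 21/7; filling with it alone gives 3×21 = 63.
Optimal mix: 1×A + 3×D → duration 25, value 69.

69 pts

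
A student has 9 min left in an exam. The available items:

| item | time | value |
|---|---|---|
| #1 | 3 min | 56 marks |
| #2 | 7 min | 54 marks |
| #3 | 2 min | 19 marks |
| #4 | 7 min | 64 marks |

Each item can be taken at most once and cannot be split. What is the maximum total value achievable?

83 marks

Check high-value combinations within 9 min:
- #3+#4: time 2+7=9, value 19+64=83
- #1+#3: time 3+2=5, value 56+19=75
- #2+#3: time 7+2=9, value 54+19=73
- #4: time 7, value 64
Best: 83 marks.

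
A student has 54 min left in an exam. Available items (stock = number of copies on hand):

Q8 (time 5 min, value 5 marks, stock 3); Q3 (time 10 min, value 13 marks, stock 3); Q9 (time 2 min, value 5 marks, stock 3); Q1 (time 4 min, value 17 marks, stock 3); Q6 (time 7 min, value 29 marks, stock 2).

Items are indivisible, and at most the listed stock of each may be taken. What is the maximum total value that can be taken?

150 marks

Best selections within time 54 and stock limits:
- 2×Q3 + 3×Q9 + 3×Q1 + 2×Q6: time 52, value 150
- 2×Q8 + 1×Q3 + 3×Q9 + 3×Q1 + 2×Q6: time 52, value 147
Best: 150 marks.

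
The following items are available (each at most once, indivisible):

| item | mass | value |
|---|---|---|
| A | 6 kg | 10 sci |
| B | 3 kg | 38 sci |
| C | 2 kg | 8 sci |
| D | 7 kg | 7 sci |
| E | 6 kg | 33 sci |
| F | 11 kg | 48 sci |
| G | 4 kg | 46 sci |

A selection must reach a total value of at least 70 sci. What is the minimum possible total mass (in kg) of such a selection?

7

Subsets with value ≥ 70, sorted by total mass:
- B+G: mass 7, value 84
- B+C+G: mass 9, value 92
- B+E: mass 9, value 71
- E+G: mass 10, value 79
Minimum mass: 7 kg.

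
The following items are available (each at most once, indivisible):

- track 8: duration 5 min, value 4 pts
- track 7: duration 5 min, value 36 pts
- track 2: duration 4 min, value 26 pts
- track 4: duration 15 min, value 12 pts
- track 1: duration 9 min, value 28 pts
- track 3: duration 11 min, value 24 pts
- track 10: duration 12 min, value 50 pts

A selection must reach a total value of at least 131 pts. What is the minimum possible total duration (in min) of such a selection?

30

Subsets with value ≥ 131, sorted by total duration:
- track 7+track 2+track 1+track 10: duration 30, value 140
- track 7+track 2+track 3+track 10: duration 32, value 136
Minimum duration: 30 min.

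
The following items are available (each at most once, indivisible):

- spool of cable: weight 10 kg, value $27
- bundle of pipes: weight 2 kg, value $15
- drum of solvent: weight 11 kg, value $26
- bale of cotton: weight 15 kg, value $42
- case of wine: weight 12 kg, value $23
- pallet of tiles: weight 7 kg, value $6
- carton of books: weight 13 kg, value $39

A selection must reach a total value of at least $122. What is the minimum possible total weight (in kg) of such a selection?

Subsets with value ≥ 122, sorted by total weight:
- spool of cable+bundle of pipes+bale of cotton+carton of books: weight 40, value 123
- bundle of pipes+drum of solvent+bale of cotton+carton of books: weight 41, value 122
Minimum weight: 40 kg.

40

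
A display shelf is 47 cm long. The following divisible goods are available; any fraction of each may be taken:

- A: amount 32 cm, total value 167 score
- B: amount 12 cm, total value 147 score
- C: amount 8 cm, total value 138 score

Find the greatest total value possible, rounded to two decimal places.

Take in order of value per unit:
- C (138/8 per unit): all 8 → value 138, running total 138.00
- B (147/12 per unit): all 12 → value 147, running total 285.00
- A (167/32 per unit): 27 of 32 → value 27×167/32 = 140.9063, running total 425.91
Total 425.91.

425.91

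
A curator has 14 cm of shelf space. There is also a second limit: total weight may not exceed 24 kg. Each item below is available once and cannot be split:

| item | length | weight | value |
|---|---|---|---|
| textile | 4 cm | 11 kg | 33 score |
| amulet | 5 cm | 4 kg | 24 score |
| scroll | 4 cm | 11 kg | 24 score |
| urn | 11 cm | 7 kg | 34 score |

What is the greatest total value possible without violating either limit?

57 score

Feasible sets respecting both limits:
- textile+amulet: length 9, weight 15, value 57
- textile+scroll: length 8, weight 22, value 57
- amulet+scroll: length 9, weight 15, value 48
Best: 57 score.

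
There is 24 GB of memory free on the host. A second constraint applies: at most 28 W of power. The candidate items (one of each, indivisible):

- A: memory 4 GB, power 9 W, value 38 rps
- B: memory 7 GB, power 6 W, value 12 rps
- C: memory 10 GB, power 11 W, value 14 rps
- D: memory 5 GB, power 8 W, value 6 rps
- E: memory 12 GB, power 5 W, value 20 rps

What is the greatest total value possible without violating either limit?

Feasible sets respecting both limits:
- A+B+E: memory 23, power 20, value 70
- A+B+C: memory 21, power 26, value 64
- A+D+E: memory 21, power 22, value 64
Best: 70 rps.

70 rps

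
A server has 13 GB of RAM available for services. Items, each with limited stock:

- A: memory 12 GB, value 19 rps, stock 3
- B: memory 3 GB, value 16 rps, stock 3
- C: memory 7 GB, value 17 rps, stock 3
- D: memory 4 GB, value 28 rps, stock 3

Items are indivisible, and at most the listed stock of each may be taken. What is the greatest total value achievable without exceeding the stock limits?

Best selections within memory 13 and stock limits:
- 3×D: memory 12, value 84
- 3×B + 1×D: memory 13, value 76
- 1×B + 2×D: memory 11, value 72
Best: 84 rps.

84 rps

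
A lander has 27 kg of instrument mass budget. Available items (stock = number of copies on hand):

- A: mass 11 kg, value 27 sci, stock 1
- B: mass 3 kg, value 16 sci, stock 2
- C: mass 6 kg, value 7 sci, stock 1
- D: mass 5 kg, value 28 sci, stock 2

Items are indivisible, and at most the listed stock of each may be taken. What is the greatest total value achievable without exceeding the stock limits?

115 sci

Best selections within mass 27 and stock limits:
- 1×A + 2×B + 2×D: mass 27, value 115
- 1×A + 1×B + 2×D: mass 24, value 99
- 2×B + 1×C + 2×D: mass 22, value 95
- 1×A + 1×C + 2×D: mass 27, value 90
Best: 115 sci.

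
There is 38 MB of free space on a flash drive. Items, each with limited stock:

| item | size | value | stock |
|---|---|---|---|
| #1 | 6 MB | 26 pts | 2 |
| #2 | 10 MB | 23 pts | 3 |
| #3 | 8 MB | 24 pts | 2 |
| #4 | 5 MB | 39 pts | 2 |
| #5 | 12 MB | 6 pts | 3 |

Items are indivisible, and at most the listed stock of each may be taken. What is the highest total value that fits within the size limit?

Top feasible selections:
- 2×#1 + 2×#3 + 2×#4: size 38, value 178
- 2×#1 + 1×#3 + 2×#4: size 30, value 154
Best: 178 pts.

178 pts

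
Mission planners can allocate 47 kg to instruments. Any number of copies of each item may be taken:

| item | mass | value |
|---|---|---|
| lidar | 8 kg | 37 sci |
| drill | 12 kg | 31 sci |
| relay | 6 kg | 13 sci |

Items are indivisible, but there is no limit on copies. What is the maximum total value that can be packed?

Best value-per-unit is lidar at 37/8; filling with it alone gives 5×37 = 185.
Optimal mix: 5×lidar + 1×relay → mass 46, value 198.

198 sci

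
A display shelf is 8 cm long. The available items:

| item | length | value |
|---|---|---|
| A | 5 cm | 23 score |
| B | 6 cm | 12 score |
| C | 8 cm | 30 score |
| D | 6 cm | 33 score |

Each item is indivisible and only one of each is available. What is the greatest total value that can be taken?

33 score

Check high-value combinations within 8 cm:
- D: length 6, value 33
- C: length 8, value 30
- A: length 5, value 23
- B: length 6, value 12
Best: 33 score.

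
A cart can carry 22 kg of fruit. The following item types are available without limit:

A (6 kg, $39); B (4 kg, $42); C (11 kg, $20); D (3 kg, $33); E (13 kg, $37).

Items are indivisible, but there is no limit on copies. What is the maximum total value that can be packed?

$240

Best value-per-unit is D at 33/3; filling with it alone gives 7×33 = 231.
Optimal mix: 1×B + 6×D → weight 22, value 240.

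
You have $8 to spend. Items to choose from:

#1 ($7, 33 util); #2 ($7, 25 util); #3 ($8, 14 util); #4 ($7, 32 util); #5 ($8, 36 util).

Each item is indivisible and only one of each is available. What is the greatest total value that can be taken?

Check high-value combinations within $8:
- #5: cost 8, value 36
- #1: cost 7, value 33
- #4: cost 7, value 32
- #2: cost 7, value 25
Best: 36 util.

36 util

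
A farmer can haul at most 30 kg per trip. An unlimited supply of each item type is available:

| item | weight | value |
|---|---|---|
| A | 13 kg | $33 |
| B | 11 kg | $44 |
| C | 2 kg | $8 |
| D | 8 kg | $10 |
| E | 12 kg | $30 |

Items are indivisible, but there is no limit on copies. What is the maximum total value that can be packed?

$120

Best value-per-unit is B at 44/11; filling with it alone gives 2×44 = 88.
Optimal mix: 2×B + 4×C → weight 30, value 120.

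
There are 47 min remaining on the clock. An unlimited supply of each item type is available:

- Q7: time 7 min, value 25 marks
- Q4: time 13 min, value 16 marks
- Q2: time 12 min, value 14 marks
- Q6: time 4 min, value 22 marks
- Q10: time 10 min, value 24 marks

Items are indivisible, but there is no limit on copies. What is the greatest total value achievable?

Best value-per-unit is Q6 at 22/4; filling with it alone gives 11×22 = 242.
Optimal mix: 1×Q7 + 10×Q6 → time 47, value 245.

245 marks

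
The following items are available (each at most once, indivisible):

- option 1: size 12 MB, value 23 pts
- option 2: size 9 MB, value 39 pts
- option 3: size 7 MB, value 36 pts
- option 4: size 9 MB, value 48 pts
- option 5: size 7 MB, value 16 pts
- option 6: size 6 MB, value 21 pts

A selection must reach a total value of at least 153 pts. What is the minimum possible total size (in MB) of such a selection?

38

Subsets with value ≥ 153, sorted by total size:
- option 2+option 3+option 4+option 5+option 6: size 38, value 160
- option 1+option 2+option 3+option 4+option 6: size 43, value 167
Minimum size: 38 MB.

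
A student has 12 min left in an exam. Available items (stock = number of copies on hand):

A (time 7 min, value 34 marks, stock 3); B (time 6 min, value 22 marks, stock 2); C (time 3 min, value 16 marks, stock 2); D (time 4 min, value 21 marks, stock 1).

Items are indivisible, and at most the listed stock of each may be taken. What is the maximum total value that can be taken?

Best selections within time 12 and stock limits:
- 1×A + 1×D: time 11, value 55
- 1×B + 2×C: time 12, value 54
Best: 55 marks.

55 marks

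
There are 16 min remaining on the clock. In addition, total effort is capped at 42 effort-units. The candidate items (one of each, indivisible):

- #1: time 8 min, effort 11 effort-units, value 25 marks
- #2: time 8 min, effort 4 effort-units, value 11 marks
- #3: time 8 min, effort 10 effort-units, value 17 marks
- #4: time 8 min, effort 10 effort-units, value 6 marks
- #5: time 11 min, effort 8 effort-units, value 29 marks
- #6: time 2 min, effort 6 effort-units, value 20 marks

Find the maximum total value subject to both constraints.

Feasible sets respecting both limits:
- #5+#6: time 13, effort 14, value 49
- #1+#6: time 10, effort 17, value 45
- #1+#3: time 16, effort 21, value 42
Best: 49 marks.

49 marks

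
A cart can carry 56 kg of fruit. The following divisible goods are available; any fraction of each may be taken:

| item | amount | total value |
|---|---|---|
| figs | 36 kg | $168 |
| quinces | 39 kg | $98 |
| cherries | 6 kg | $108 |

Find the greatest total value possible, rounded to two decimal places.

Take in order of value per unit:
- cherries (108/6 per unit): all 6 → value 108, running total 108.00
- figs (168/36 per unit): all 36 → value 168, running total 276.00
- quinces (98/39 per unit): 14 of 39 → value 14×98/39 = 35.1795, running total 311.18
Total 311.18.

311.18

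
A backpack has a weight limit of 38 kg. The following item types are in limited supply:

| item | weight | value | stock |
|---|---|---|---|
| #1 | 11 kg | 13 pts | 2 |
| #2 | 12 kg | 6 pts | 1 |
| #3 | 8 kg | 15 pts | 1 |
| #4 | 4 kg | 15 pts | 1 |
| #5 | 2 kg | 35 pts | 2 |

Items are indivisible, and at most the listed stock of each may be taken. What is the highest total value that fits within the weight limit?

Best selections within weight 38 and stock limits:
- 2×#1 + 1×#3 + 1×#4 + 2×#5: weight 38, value 126
- 1×#1 + 1×#3 + 1×#4 + 2×#5: weight 27, value 113
- 2×#1 + 1×#4 + 2×#5: weight 30, value 111
- 2×#1 + 1×#3 + 2×#5: weight 34, value 111
Best: 126 pts.

126 pts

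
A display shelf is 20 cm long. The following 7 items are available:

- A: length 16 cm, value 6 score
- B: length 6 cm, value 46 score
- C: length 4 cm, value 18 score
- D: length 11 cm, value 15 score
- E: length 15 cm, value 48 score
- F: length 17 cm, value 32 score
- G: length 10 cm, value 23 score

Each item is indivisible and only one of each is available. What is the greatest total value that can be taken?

87 score

Check high-value combinations within 20 cm:
- B+C+G: length 6+4+10=20, value 46+18+23=87
- B+G: length 6+10=16, value 46+23=69
- C+E: length 4+15=19, value 18+48=66
Best: 87 score.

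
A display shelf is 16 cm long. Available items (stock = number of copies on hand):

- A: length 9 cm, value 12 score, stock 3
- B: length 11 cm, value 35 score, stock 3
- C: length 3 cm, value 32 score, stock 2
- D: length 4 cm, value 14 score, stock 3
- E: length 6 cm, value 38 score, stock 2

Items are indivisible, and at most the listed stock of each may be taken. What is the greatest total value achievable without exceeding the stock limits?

116 score

Top feasible selections:
- 2×C + 1×D + 1×E: length 16, value 116
- 1×C + 2×E: length 15, value 108
- 2×C + 1×E: length 12, value 102
Best: 116 score.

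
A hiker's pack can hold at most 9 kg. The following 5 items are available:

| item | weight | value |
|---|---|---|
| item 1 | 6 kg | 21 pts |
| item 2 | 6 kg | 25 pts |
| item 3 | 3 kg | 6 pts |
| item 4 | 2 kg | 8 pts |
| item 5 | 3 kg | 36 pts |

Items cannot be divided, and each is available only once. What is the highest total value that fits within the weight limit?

61 pts

This is a 0/1 knapsack; check combinations near the capacity.
- item 2+item 5: weight 6+3=9, value 25+36=61
- item 1+item 5: weight 6+3=9, value 21+36=57
- item 3+item 4+item 5: weight 3+2+3=8, value 6+8+36=50
- item 4+item 5: weight 2+3=5, value 8+36=44
- item 3+item 5: weight 3+3=6, value 6+36=42
Best: 61 pts.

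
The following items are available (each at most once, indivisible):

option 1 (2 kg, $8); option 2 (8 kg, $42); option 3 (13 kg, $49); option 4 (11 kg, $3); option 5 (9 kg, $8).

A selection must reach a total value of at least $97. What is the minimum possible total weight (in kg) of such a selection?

23

Subsets with value ≥ 97, sorted by total weight:
- option 1+option 2+option 3: weight 23, value 99
- option 2+option 3+option 5: weight 30, value 99
- option 1+option 2+option 3+option 5: weight 32, value 107
- option 1+option 2+option 3+option 4: weight 34, value 102
Minimum weight: 23 kg.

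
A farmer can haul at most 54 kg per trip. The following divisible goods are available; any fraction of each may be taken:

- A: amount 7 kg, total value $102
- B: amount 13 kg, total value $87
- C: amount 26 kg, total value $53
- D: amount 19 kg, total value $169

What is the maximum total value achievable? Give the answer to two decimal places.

388.58

Take in order of value per unit:
- A (102/7 per unit): all 7 → value 102, running total 102.00
- D (169/19 per unit): all 19 → value 169, running total 271.00
- B (87/13 per unit): all 13 → value 87, running total 358.00
- C (53/26 per unit): 15 of 26 → value 15×53/26 = 30.5769, running total 388.58
Total 388.58.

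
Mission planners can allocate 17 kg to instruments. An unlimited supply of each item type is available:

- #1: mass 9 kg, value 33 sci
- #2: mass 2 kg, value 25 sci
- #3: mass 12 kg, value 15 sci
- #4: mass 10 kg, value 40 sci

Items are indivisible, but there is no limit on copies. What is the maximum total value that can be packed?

200 sci

Best value-per-unit is #2 at 25/2, and filling with it alone uses mass 8×2=16. No mix of the others beats 8×25 = 200.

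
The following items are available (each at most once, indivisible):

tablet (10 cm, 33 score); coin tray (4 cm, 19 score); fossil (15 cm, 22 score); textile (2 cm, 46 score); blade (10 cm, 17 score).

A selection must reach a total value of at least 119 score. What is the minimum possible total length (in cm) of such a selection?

31

Subsets with value ≥ 119, sorted by total length:
- tablet+coin tray+fossil+textile: length 31, value 120
- tablet+coin tray+fossil+textile+blade: length 41, value 137
Minimum length: 31 cm.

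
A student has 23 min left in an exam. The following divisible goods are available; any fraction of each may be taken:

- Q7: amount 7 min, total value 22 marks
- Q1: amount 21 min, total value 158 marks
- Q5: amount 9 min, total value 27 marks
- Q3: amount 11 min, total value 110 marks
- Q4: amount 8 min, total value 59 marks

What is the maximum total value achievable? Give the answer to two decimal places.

Take in order of value per unit:
- Q3 (110/11 per unit): all 11 → value 110, running total 110.00
- Q1 (158/21 per unit): 12 of 21 → value 12×158/21 = 90.2857, running total 200.29
Total 200.29.

200.29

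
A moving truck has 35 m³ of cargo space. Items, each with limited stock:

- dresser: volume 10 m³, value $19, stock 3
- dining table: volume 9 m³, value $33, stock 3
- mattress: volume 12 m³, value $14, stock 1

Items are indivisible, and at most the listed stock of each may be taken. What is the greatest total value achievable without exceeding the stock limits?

$99

Top feasible selections:
- 3×dining table: volume 27, value 99
- 1×dresser + 2×dining table: volume 28, value 85
- 2×dining table + 1×mattress: volume 30, value 80
- 2×dresser + 1×dining table: volume 29, value 71
Best: $99.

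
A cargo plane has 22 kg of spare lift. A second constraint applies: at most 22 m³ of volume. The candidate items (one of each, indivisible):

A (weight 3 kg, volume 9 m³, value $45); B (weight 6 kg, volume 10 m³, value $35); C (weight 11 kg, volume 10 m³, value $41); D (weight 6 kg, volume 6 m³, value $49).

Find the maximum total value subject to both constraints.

Feasible sets respecting both limits:
- A+D: weight 9, volume 15, value 94
- C+D: weight 17, volume 16, value 90
- A+C: weight 14, volume 19, value 86
Best: $94.

$94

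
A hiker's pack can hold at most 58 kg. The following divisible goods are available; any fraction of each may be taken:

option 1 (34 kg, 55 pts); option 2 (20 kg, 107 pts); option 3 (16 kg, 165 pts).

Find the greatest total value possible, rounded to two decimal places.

Take in order of value per unit:
- option 3 (165/16 per unit): all 16 → value 165, running total 165.00
- option 2 (107/20 per unit): all 20 → value 107, running total 272.00
- option 1 (55/34 per unit): 22 of 34 → value 22×55/34 = 35.5882, running total 307.59
Total 307.59.

307.59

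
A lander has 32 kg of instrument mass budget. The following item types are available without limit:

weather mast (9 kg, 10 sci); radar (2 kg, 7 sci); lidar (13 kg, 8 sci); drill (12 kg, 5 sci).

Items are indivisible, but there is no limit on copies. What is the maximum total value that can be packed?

Best value-per-unit is radar at 7/2, and filling with it alone uses mass 16×2=32. No mix of the others beats 16×7 = 112.

112 sci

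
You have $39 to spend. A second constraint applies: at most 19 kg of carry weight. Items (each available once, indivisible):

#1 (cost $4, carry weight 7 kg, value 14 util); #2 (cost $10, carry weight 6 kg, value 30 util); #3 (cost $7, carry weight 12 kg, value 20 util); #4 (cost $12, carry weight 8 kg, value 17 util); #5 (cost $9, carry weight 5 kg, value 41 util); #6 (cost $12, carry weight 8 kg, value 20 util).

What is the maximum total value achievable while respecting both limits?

Feasible sets respecting both limits:
- #2+#5+#6: cost 31, carry weight 19, value 91
- #2+#4+#5: cost 31, carry weight 19, value 88
- #1+#2+#5: cost 23, carry weight 18, value 85
- #2+#5: cost 19, carry weight 11, value 71
Best: 91 util.

91 util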